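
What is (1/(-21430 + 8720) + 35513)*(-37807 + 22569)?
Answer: -3438989774751/6355 ≈ -5.4115e+8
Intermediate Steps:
(1/(-21430 + 8720) + 35513)*(-37807 + 22569) = (1/(-12710) + 35513)*(-15238) = (-1/12710 + 35513)*(-15238) = (451370229/12710)*(-15238) = -3438989774751/6355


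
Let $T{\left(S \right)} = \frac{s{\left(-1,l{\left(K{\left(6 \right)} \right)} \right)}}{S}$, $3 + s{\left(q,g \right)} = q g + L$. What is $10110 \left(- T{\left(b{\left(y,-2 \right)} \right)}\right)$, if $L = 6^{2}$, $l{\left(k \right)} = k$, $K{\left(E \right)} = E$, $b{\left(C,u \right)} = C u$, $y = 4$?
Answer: $\frac{136485}{4} \approx 34121.0$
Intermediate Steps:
$L = 36$
$s{\left(q,g \right)} = 33 + g q$ ($s{\left(q,g \right)} = -3 + \left(q g + 36\right) = -3 + \left(g q + 36\right) = -3 + \left(36 + g q\right) = 33 + g q$)
$T{\left(S \right)} = \frac{27}{S}$ ($T{\left(S \right)} = \frac{33 + 6 \left(-1\right)}{S} = \frac{33 - 6}{S} = \frac{27}{S}$)
$10110 \left(- T{\left(b{\left(y,-2 \right)} \right)}\right) = 10110 \left(- \frac{27}{4 \left(-2\right)}\right) = 10110 \left(- \frac{27}{-8}\right) = 10110 \left(- \frac{27 \left(-1\right)}{8}\right) = 10110 \left(\left(-1\right) \left(- \frac{27}{8}\right)\right) = 10110 \cdot \frac{27}{8} = \frac{136485}{4}$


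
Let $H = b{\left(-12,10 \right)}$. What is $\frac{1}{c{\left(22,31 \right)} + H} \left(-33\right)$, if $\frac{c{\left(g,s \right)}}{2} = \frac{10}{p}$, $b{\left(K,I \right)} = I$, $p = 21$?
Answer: $- \frac{693}{230} \approx -3.013$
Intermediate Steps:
$c{\left(g,s \right)} = \frac{20}{21}$ ($c{\left(g,s \right)} = 2 \cdot \frac{10}{21} = \frac{20}{21}$)
$H = 10$
$\frac{1}{c{\left(22,31 \right)} + H} \left(-33\right) = \frac{1}{\frac{20}{21} + 10} \left(-33\right) = \frac{1}{\frac{230}{21}} \left(-33\right) = \frac{21}{230} \left(-33\right) = - \frac{693}{230}$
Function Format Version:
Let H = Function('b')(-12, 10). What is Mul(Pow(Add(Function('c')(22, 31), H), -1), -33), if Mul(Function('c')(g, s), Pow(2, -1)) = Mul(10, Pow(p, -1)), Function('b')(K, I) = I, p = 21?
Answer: Rational(-693, 230) ≈ -3.0130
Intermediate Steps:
Function('c')(g, s) = Rational(20, 21) (Function('c')(g, s) = Mul(2, Mul(10, Pow(21, -1))) = Mul(2, Mul(10, Rational(1, 21))) = Mul(2, Rational(10, 21)) = Rational(20, 21))
H = 10
Mul(Pow(Add(Function('c')(22, 31), H), -1), -33) = Mul(Pow(Add(Rational(20, 21), 10), -1), -33) = Mul(Pow(Rational(230, 21), -1), -33) = Mul(Rational(21, 230), -33) = Rational(-693, 230)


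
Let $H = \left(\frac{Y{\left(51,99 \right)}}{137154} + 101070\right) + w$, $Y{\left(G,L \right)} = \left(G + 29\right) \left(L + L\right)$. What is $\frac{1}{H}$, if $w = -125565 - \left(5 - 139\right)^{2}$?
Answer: $- \frac{22859}{970384769} \approx -2.3557 \cdot 10^{-5}$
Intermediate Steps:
$Y{\left(G,L \right)} = 2 L \left(29 + G\right)$ ($Y{\left(G,L \right)} = \left(29 + G\right) 2 L = 2 L \left(29 + G\right)$)
$w = -143521$ ($w = -125565 - \left(-134\right)^{2} = -125565 - 17956 = -143521$)
$H = - \frac{970384769}{22859}$ ($H = \left(\frac{2 \cdot 99 \left(29 + 51\right)}{137154} + 101070\right) - 143521 = \left(2 \cdot 99 \cdot 80 \cdot \frac{1}{137154} + 101070\right) - 143521 = \left(15840 \cdot \frac{1}{137154} + 101070\right) - 143521 = \left(\frac{2640}{22859} + 101070\right) - 143521 = \frac{2310361770}{22859} - 143521 = - \frac{970384769}{22859} \approx -42451.0$)
$\frac{1}{H} = \frac{1}{- \frac{970384769}{22859}} = - \frac{22859}{970384769}$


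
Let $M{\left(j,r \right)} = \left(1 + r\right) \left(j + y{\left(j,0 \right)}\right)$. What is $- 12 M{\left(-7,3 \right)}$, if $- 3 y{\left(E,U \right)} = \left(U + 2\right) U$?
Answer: $336$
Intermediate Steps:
$y{\left(E,U \right)} = - \frac{U \left(2 + U\right)}{3}$ ($y{\left(E,U \right)} = - \frac{\left(U + 2\right) U}{3} = - \frac{\left(2 + U\right) U}{3} = - \frac{U \left(2 + U\right)}{3}$)
$M{\left(j,r \right)} = j \left(1 + r\right)$ ($M{\left(j,r \right)} = \left(1 + r\right) \left(j - 0 \left(2 + 0\right)\right) = \left(1 + r\right) \left(j - 0 \cdot 2\right) = \left(1 + r\right) \left(j + 0\right) = \left(1 + r\right) j = j \left(1 + r\right)$)
$- 12 M{\left(-7,3 \right)} = - 12 \left(- 7 \left(1 + 3\right)\right) = - 12 \left(\left(-7\right) 4\right) = \left(-12\right) \left(-28\right) = 336$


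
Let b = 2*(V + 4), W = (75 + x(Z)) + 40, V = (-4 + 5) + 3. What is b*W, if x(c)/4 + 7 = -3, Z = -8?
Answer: 1200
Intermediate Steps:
x(c) = -40 (x(c) = -28 + 4*(-3) = -28 - 12 = -40)
V = 4 (V = 1 + 3 = 4)
W = 75 (W = (75 - 40) + 40 = 35 + 40 = 75)
b = 16 (b = 2*(4 + 4) = 2*8 = 16)
b*W = 16*75 = 1200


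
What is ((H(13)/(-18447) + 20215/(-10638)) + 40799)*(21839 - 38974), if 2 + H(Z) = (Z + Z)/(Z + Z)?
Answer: -45727544241269615/65413062 ≈ -6.9906e+8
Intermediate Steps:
H(Z) = -1 (H(Z) = -2 + (Z + Z)/(Z + Z) = -2 + (2*Z)/((2*Z)) = -2 + (2*Z)*(1/(2*Z)) = -2 + 1 = -1)
((H(13)/(-18447) + 20215/(-10638)) + 40799)*(21839 - 38974) = ((-1/(-18447) + 20215/(-10638)) + 40799)*(21839 - 38974) = ((-1*(-1/18447) + 20215*(-1/10638)) + 40799)*(-17135) = ((1/18447 - 20215/10638) + 40799)*(-17135) = (-124298489/65413062 + 40799)*(-17135) = (2668663218049/65413062)*(-17135) = -45727544241269615/65413062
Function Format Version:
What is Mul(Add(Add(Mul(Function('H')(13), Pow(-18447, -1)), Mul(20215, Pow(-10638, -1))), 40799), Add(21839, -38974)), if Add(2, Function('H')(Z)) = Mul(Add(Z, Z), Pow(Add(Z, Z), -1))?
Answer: Rational(-45727544241269615, 65413062) ≈ -6.9906e+8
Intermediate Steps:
Function('H')(Z) = -1 (Function('H')(Z) = Add(-2, Mul(Add(Z, Z), Pow(Add(Z, Z), -1))) = Add(-2, Mul(Mul(2, Z), Pow(Mul(2, Z), -1))) = Add(-2, Mul(Mul(2, Z), Mul(Rational(1, 2), Pow(Z, -1)))) = Add(-2, 1) = -1)
Mul(Add(Add(Mul(Function('H')(13), Pow(-18447, -1)), Mul(20215, Pow(-10638, -1))), 40799), Add(21839, -38974)) = Mul(Add(Add(Mul(-1, Pow(-18447, -1)), Mul(20215, Pow(-10638, -1))), 40799), Add(21839, -38974)) = Mul(Add(Add(Mul(-1, Rational(-1, 18447)), Mul(20215, Rational(-1, 10638))), 40799), -17135) = Mul(Add(Add(Rational(1, 18447), Rational(-20215, 10638)), 40799), -17135) = Mul(Add(Rational(-124298489, 65413062), 40799), -17135) = Mul(Rational(2668663218049, 65413062), -17135) = Rational(-45727544241269615, 65413062)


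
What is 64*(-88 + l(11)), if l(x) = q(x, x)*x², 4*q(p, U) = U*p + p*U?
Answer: 462880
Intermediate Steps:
q(p, U) = U*p/2 (q(p, U) = (U*p + p*U)/4 = (U*p + U*p)/4 = (2*U*p)/4 = U*p/2)
l(x) = x⁴/2 (l(x) = (x*x/2)*x² = (x²/2)*x² = x⁴/2)
64*(-88 + l(11)) = 64*(-88 + (½)*11⁴) = 64*(-88 + (½)*14641) = 64*(-88 + 14641/2) = 64*(14465/2) = 462880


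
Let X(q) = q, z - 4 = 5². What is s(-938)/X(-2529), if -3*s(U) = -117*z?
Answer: -377/843 ≈ -0.44721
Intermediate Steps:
z = 29 (z = 4 + 5² = 4 + 25 = 29)
s(U) = 1131 (s(U) = -(-39)*29 = -⅓*(-3393) = 1131)
s(-938)/X(-2529) = 1131/(-2529) = 1131*(-1/2529) = -377/843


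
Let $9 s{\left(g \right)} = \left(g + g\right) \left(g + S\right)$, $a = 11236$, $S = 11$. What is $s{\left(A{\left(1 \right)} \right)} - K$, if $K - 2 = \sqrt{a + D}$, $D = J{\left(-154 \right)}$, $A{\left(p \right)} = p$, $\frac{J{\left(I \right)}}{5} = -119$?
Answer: $\frac{2}{3} - \sqrt{10641} \approx -102.49$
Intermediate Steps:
$J{\left(I \right)} = -595$ ($J{\left(I \right)} = 5 \left(-119\right) = -595$)
$s{\left(g \right)} = \frac{2 g \left(11 + g\right)}{9}$ ($s{\left(g \right)} = \frac{\left(g + g\right) \left(g + 11\right)}{9} = \frac{2 g \left(11 + g\right)}{9}$)
$D = -595$
$K = 2 + \sqrt{10641}$ ($K = 2 + \sqrt{11236 - 595} = 2 + \sqrt{10641} \approx 105.16$)
$s{\left(A{\left(1 \right)} \right)} - K = \frac{2}{9} \cdot 1 \left(11 + 1\right) - \left(2 + \sqrt{10641}\right) = \frac{2}{9} \cdot 1 \cdot 12 - \left(2 + \sqrt{10641}\right) = \frac{8}{3} - \left(2 + \sqrt{10641}\right) = \frac{2}{3} - \sqrt{10641}$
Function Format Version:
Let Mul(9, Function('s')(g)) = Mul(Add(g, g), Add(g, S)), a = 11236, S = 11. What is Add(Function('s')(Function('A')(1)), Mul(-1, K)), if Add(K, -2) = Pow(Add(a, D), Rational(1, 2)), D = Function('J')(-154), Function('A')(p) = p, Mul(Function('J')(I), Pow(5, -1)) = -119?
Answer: Add(Rational(2, 3), Mul(-1, Pow(10641, Rational(1, 2)))) ≈ -102.49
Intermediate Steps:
Function('J')(I) = -595 (Function('J')(I) = Mul(5, -119) = -595)
Function('s')(g) = Mul(Rational(2, 9), g, Add(11, g)) (Function('s')(g) = Mul(Rational(1, 9), Mul(Add(g, g), Add(g, 11))) = Mul(Rational(1, 9), Mul(Mul(2, g), Add(11, g))) = Mul(Rational(1, 9), Mul(2, g, Add(11, g))) = Mul(Rational(2, 9), g, Add(11, g)))
D = -595
K = Add(2, Pow(10641, Rational(1, 2))) (K = Add(2, Pow(Add(11236, -595), Rational(1, 2))) = Add(2, Pow(10641, Rational(1, 2))) ≈ 105.16)
Add(Function('s')(Function('A')(1)), Mul(-1, K)) = Add(Mul(Rational(2, 9), 1, Add(11, 1)), Mul(-1, Add(2, Pow(10641, Rational(1, 2))))) = Add(Mul(Rational(2, 9), 1, 12), Add(-2, Mul(-1, Pow(10641, Rational(1, 2))))) = Add(Rational(8, 3), Add(-2, Mul(-1, Pow(10641, Rational(1, 2))))) = Add(Rational(2, 3), Mul(-1, Pow(10641, Rational(1, 2))))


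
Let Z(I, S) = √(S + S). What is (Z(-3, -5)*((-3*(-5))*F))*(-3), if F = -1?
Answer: 45*I*√10 ≈ 142.3*I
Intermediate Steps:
Z(I, S) = √2*√S (Z(I, S) = √(2*S) = √2*√S)
(Z(-3, -5)*((-3*(-5))*F))*(-3) = ((√2*√(-5))*(-3*(-5)*(-1)))*(-3) = ((√2*(I*√5))*(15*(-1)))*(-3) = ((I*√10)*(-15))*(-3) = -15*I*√10*(-3) = 45*I*√10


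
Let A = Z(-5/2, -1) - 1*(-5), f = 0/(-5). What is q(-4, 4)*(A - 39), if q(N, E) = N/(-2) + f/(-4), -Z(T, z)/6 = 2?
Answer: -92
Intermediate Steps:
f = 0 (f = 0*(-1/5) = 0)
Z(T, z) = -12 (Z(T, z) = -6*2 = -12)
q(N, E) = -N/2 (q(N, E) = N/(-2) + 0/(-4) = N*(-1/2) + 0*(-1/4) = -N/2 + 0 = -N/2)
A = -7 (A = -12 - 1*(-5) = -12 + 5 = -7)
q(-4, 4)*(A - 39) = (-1/2*(-4))*(-7 - 39) = 2*(-46) = -92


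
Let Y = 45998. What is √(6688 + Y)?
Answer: 3*√5854 ≈ 229.53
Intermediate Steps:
√(6688 + Y) = √(6688 + 45998) = √52686 = 3*√5854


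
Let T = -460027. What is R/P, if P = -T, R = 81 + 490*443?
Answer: 217151/460027 ≈ 0.47204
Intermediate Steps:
R = 217151 (R = 81 + 217070 = 217151)
P = 460027 (P = -1*(-460027) = 460027)
R/P = 217151/460027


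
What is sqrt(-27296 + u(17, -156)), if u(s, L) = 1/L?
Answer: I*sqrt(166068903)/78 ≈ 165.22*I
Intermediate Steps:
sqrt(-27296 + u(17, -156)) = sqrt(-27296 + 1/(-156)) = sqrt(-27296 - 1/156) = sqrt(-4258177/156) = I*sqrt(166068903)/78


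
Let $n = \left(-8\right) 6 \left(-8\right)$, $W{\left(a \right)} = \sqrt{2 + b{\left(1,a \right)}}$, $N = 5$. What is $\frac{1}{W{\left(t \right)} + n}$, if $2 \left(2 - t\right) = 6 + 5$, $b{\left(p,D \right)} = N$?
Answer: $\frac{384}{147449} - \frac{\sqrt{7}}{147449} \approx 0.0025863$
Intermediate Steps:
$b{\left(p,D \right)} = 5$
$t = - \frac{7}{2}$ ($t = 2 - \frac{6 + 5}{2} = 2 - \frac{11}{2} = - \frac{7}{2} \approx -3.5$)
$W{\left(a \right)} = \sqrt{7}$ ($W{\left(a \right)} = \sqrt{2 + 5} = \sqrt{7}$)
$n = 384$ ($n = \left(-48\right) \left(-8\right) = 384$)
$\frac{1}{W{\left(t \right)} + n} = \frac{1}{\sqrt{7} + 384} = \frac{1}{384 + \sqrt{7}}$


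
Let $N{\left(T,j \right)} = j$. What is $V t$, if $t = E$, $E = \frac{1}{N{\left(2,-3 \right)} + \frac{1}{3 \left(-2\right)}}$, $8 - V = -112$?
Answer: $- \frac{720}{19} \approx -37.895$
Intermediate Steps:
$V = 120$ ($V = 8 - -112 = 8 + 112 = 120$)
$E = - \frac{6}{19}$ ($E = \frac{1}{-3 + \frac{1}{3 \left(-2\right)}} = \frac{1}{-3 + \frac{1}{-6}} = \frac{1}{-3 - \frac{1}{6}} = \frac{1}{- \frac{19}{6}} = - \frac{6}{19} \approx -0.31579$)
$t = - \frac{6}{19} \approx -0.31579$
$V t = 120 \left(- \frac{6}{19}\right) = - \frac{720}{19}$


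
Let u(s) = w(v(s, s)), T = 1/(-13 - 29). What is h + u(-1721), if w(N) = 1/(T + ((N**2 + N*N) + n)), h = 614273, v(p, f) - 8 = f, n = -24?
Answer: 151409686692493/246485987 ≈ 6.1427e+5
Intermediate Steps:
v(p, f) = 8 + f
T = -1/42 (T = 1/(-42) = -1/42 ≈ -0.023810)
w(N) = 1/(-1009/42 + 2*N**2) (w(N) = 1/(-1/42 + ((N**2 + N*N) - 24)) = 1/(-1/42 + ((N**2 + N**2) - 24)) = 1/(-1/42 + (2*N**2 - 24)) = 1/(-1/42 + (-24 + 2*N**2)) = 1/(-1009/42 + 2*N**2))
u(s) = 42/(-1009 + 84*(8 + s)**2)
h + u(-1721) = 614273 + 42/(-1009 + 84*(8 - 1721)**2) = 614273 + 42/(-1009 + 84*(-1713)**2) = 614273 + 42/(-1009 + 84*2934369) = 614273 + 42/(-1009 + 246486996) = 614273 + 42/246485987 = 151409686692493/246485987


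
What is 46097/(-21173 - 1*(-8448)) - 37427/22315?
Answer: -300982626/56791675 ≈ -5.2998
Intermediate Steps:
46097/(-21173 - 1*(-8448)) - 37427/22315 = 46097/(-21173 + 8448) - 37427*1/22315 = 46097/(-12725) - 37427/22315 = 46097*(-1/12725) - 37427/22315 = -46097/12725 - 37427/22315 = -300982626/56791675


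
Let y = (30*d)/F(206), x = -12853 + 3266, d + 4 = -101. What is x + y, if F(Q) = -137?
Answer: -1310269/137 ≈ -9564.0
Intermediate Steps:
d = -105 (d = -4 - 101 = -105)
x = -9587
y = 3150/137 (y = (30*(-105))/(-137) = -3150*(-1/137) = 3150/137 ≈ 22.993)
x + y = -9587 + 3150/137 = -1310269/137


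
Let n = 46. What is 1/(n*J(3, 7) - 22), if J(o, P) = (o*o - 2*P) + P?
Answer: 1/70 ≈ 0.014286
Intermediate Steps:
J(o, P) = o² - P (J(o, P) = (o² - 2*P) + P = o² - P)
1/(n*J(3, 7) - 22) = 1/(46*(3² - 1*7) - 22) = 1/(46*(9 - 7) - 22) = 1/(46*2 - 22) = 1/(92 - 22) = 1/70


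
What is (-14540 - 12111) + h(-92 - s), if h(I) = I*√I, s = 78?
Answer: -26651 - 170*I*√170 ≈ -26651.0 - 2216.5*I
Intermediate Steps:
h(I) = I^(3/2)
(-14540 - 12111) + h(-92 - s) = (-14540 - 12111) + (-92 - 1*78)^(3/2) = -26651 + (-92 - 78)^(3/2) = -26651 + (-170)^(3/2) = -26651 - 170*I*√170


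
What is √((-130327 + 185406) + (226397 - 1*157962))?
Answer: √123514 ≈ 351.45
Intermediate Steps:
√((-130327 + 185406) + (226397 - 1*157962)) = √(55079 + (226397 - 157962)) = √(55079 + 68435) = √123514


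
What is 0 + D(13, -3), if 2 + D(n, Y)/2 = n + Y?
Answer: 16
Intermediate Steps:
D(n, Y) = -4 + 2*Y + 2*n (D(n, Y) = -4 + 2*(n + Y) = -4 + 2*(Y + n) = -4 + (2*Y + 2*n) = -4 + 2*Y + 2*n)
0 + D(13, -3) = 0 + (-4 + 2*(-3) + 2*13) = 0 + (-4 - 6 + 26) = 0 + 16 = 16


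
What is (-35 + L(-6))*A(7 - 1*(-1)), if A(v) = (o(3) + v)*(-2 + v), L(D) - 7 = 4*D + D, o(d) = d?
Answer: -3828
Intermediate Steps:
L(D) = 7 + 5*D (L(D) = 7 + (4*D + D) = 7 + 5*D)
A(v) = (-2 + v)*(3 + v) (A(v) = (3 + v)*(-2 + v) = (-2 + v)*(3 + v))
(-35 + L(-6))*A(7 - 1*(-1)) = (-35 + (7 + 5*(-6)))*(-6 + (7 - 1*(-1)) + (7 - 1*(-1))²) = (-35 + (7 - 30))*(-6 + (7 + 1) + (7 + 1)²) = (-35 - 23)*(-6 + 8 + 8²) = -58*(-6 + 8 + 64) = -58*66 = -3828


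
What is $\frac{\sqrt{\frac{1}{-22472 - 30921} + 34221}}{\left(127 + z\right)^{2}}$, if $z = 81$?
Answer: $\frac{\sqrt{24389413190959}}{1154997376} \approx 0.0042758$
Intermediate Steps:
$\frac{\sqrt{\frac{1}{-22472 - 30921} + 34221}}{\left(127 + z\right)^{2}} = \frac{\sqrt{\frac{1}{-22472 - 30921} + 34221}}{\left(127 + 81\right)^{2}} = \frac{\sqrt{\frac{1}{-53393} + 34221}}{208^{2}} = \frac{\sqrt{- \frac{1}{53393} + 34221}}{43264} = \sqrt{\frac{1827161852}{53393}} \cdot \frac{1}{43264} = \frac{2 \sqrt{24389413190959}}{53393} \cdot \frac{1}{43264} = \frac{\sqrt{24389413190959}}{1154997376}$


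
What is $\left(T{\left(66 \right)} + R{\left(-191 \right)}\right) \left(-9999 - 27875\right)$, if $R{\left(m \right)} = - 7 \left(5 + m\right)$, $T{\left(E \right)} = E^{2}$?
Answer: $-214291092$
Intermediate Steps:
$R{\left(m \right)} = -35 - 7 m$
$\left(T{\left(66 \right)} + R{\left(-191 \right)}\right) \left(-9999 - 27875\right) = \left(66^{2} - -1302\right) \left(-9999 - 27875\right) = \left(4356 + \left(-35 + 1337\right)\right) \left(-37874\right) = \left(4356 + 1302\right) \left(-37874\right) = 5658 \left(-37874\right) = -214291092$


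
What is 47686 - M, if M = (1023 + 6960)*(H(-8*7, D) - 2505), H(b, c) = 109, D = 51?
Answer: 19174954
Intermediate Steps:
M = -19127268 (M = (1023 + 6960)*(109 - 2505) = 7983*(-2396) = -19127268)
47686 - M = 47686 - 1*(-19127268) = 47686 + 19127268 = 19174954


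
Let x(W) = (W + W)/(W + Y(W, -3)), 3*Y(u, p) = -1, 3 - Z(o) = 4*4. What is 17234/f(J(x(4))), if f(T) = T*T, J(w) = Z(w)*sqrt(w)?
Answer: 94787/2028 ≈ 46.739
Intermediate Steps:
Z(o) = -13 (Z(o) = 3 - 4*4 = 3 - 1*16 = 3 - 16 = -13)
Y(u, p) = -1/3 (Y(u, p) = (1/3)*(-1) = -1/3)
x(W) = 2*W/(-1/3 + W) (x(W) = (W + W)/(W - 1/3) = (2*W)/(-1/3 + W) = 2*W/(-1/3 + W))
J(w) = -13*sqrt(w)
f(T) = T**2
17234/f(J(x(4))) = 17234/((-13*2*sqrt(6)/sqrt(-1 + 3*4))**2) = 17234/((-13*2*sqrt(6)/sqrt(-1 + 12))**2) = 17234/((-13*2*sqrt(66)/11)**2) = 17234/((-26*sqrt(66)/11)**2) = 17234/(4056/11) = 17234*(11/4056) = 94787/2028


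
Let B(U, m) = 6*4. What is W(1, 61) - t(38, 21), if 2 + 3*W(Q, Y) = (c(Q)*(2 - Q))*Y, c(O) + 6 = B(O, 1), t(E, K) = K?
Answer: 1033/3 ≈ 344.33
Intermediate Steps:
B(U, m) = 24
c(O) = 18 (c(O) = -6 + 24 = 18)
W(Q, Y) = -⅔ + Y*(36 - 18*Q)/3 (W(Q, Y) = -⅔ + ((18*(2 - Q))*Y)/3 = -⅔ + ((36 - 18*Q)*Y)/3 = -⅔ + (Y*(36 - 18*Q))/3 = -⅔ + Y*(36 - 18*Q)/3)
W(1, 61) - t(38, 21) = (-⅔ + 12*61 - 6*1*61) - 1*21 = (-⅔ + 732 - 366) - 21 = 1096/3 - 21 = 1033/3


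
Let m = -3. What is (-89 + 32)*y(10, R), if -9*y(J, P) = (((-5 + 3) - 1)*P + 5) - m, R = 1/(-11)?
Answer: 1729/33 ≈ 52.394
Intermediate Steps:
R = -1/11 ≈ -0.090909
y(J, P) = -8/9 + P/3 (y(J, P) = -((((-5 + 3) - 1)*P + 5) - 1*(-3))/9 = -(((-2 - 1)*P + 5) + 3)/9 = -((-3*P + 5) + 3)/9 = -((5 - 3*P) + 3)/9 = -(8 - 3*P)/9 = -8/9 + P/3)
(-89 + 32)*y(10, R) = (-89 + 32)*(-8/9 + (⅓)*(-1/11)) = -57*(-8/9 - 1/33) = -57*(-91/99) = 1729/33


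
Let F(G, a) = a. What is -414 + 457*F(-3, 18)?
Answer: 7812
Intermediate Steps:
-414 + 457*F(-3, 18) = -414 + 457*18 = -414 + 8226 = 7812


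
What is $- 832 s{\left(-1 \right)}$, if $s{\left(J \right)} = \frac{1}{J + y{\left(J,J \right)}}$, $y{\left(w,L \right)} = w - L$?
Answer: $832$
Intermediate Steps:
$s{\left(J \right)} = \frac{1}{J}$ ($s{\left(J \right)} = \frac{1}{J + \left(J - J\right)} = \frac{1}{J + 0} = \frac{1}{J}$)
$- 832 s{\left(-1 \right)} = - \frac{832}{-1} = \left(-832\right) \left(-1\right) = 832$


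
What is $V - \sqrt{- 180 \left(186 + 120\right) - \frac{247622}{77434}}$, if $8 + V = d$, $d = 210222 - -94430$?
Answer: $304644 - \frac{i \sqrt{82570048972607}}{38717} \approx 3.0464 \cdot 10^{5} - 234.7 i$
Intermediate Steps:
$d = 304652$ ($d = 210222 + 94430 = 304652$)
$V = 304644$ ($V = -8 + 304652 = 304644$)
$V - \sqrt{- 180 \left(186 + 120\right) - \frac{247622}{77434}} = 304644 - \sqrt{- 180 \left(186 + 120\right) - \frac{247622}{77434}} = 304644 - \sqrt{\left(-180\right) 306 - \frac{123811}{38717}} = 304644 - \sqrt{-55080 - \frac{123811}{38717}} = 304644 - \sqrt{- \frac{2132656171}{38717}} = 304644 - \frac{i \sqrt{82570048972607}}{38717}$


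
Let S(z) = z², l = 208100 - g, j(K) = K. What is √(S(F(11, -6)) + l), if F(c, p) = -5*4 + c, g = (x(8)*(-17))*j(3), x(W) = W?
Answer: √208589 ≈ 456.72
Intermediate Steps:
g = -408 (g = (8*(-17))*3 = -136*3 = -408)
F(c, p) = -20 + c
l = 208508 (l = 208100 - 1*(-408) = 208100 + 408 = 208508)
√(S(F(11, -6)) + l) = √((-20 + 11)² + 208508) = √((-9)² + 208508) = √(81 + 208508) = √208589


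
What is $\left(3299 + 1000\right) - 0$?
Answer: $4299$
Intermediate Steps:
$\left(3299 + 1000\right) - 0 = 4299 + 0 = 4299$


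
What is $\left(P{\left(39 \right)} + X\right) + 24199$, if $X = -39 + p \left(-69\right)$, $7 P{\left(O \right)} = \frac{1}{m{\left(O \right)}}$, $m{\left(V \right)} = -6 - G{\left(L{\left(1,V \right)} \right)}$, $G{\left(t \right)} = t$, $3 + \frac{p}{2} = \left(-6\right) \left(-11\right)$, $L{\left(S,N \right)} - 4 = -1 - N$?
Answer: $\frac{3247861}{210} \approx 15466.0$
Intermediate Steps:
$L{\left(S,N \right)} = 3 - N$ ($L{\left(S,N \right)} = 4 - \left(1 + N\right) = 3 - N$)
$p = 126$ ($p = -6 + 2 \left(\left(-6\right) \left(-11\right)\right) = -6 + 2 \cdot 66 = -6 + 132 = 126$)
$m{\left(V \right)} = -9 + V$ ($m{\left(V \right)} = -6 - \left(3 - V\right) = -6 + \left(-3 + V\right) = -9 + V$)
$P{\left(O \right)} = \frac{1}{7 \left(-9 + O\right)}$
$X = -8733$ ($X = -39 + 126 \left(-69\right) = -39 - 8694 = -8733$)
$\left(P{\left(39 \right)} + X\right) + 24199 = \left(\frac{1}{7 \left(-9 + 39\right)} - 8733\right) + 24199 = \left(\frac{1}{7 \cdot 30} - 8733\right) + 24199 = \left(\frac{1}{7} \cdot \frac{1}{30} - 8733\right) + 24199 = \left(\frac{1}{210} - 8733\right) + 24199 = - \frac{1833929}{210} + 24199 = \frac{3247861}{210}$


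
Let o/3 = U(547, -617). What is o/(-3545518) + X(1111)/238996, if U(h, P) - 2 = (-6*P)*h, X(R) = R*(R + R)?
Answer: 1825179203627/211841154982 ≈ 8.6158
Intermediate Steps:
X(R) = 2*R² (X(R) = R*(2*R) = 2*R²)
U(h, P) = 2 - 6*P*h (U(h, P) = 2 + (-6*P)*h = 2 - 6*P*h)
o = 6074988 (o = 3*(2 - 6*(-617)*547) = 3*(2 + 2024994) = 3*2024996 = 6074988)
o/(-3545518) + X(1111)/238996 = 6074988/(-3545518) + (2*1111²)/238996 = 6074988*(-1/3545518) + (2*1234321)*(1/238996) = -3037494/1772759 + 2468642*(1/238996) = -3037494/1772759 + 1234321/119498 = 1825179203627/211841154982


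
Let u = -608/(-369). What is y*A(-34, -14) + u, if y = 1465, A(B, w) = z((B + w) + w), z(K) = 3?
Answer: 1622363/369 ≈ 4396.6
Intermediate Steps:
u = 608/369 (u = -608*(-1/369) = 608/369 ≈ 1.6477)
A(B, w) = 3
y*A(-34, -14) + u = 1465*3 + 608/369 = 4395 + 608/369 = 1622363/369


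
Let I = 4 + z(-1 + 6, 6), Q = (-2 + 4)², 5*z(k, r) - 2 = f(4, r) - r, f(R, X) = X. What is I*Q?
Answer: 88/5 ≈ 17.600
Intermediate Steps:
z(k, r) = ⅖ (z(k, r) = ⅖ + (r - r)/5 = ⅖ + (⅕)*0 = ⅖ + 0 = ⅖)
Q = 4 (Q = 2² = 4)
I = 22/5 (I = 4 + ⅖ = 22/5 ≈ 4.4000)
I*Q = (22/5)*4 = 88/5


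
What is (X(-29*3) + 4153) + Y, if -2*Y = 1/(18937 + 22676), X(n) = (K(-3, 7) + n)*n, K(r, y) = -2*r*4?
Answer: 801799283/83226 ≈ 9634.0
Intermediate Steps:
K(r, y) = -8*r
X(n) = n*(24 + n) (X(n) = (-8*(-3) + n)*n = (24 + n)*n = n*(24 + n))
Y = -1/83226 (Y = -1/(2*(18937 + 22676)) = -1/2/41613 = -1/2*1/41613 = -1/83226 ≈ -1.2015e-5)
(X(-29*3) + 4153) + Y = ((-29*3)*(24 - 29*3) + 4153) - 1/83226 = (-87*(24 - 87) + 4153) - 1/83226 = (-87*(-63) + 4153) - 1/83226 = (5481 + 4153) - 1/83226 = 9634 - 1/83226 = 801799283/83226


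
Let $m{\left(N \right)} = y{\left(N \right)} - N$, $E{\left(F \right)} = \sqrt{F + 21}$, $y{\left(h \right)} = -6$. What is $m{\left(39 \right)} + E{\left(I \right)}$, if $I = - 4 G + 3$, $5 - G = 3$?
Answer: $-41$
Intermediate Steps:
$G = 2$ ($G = 5 - 3 = 2$)
$I = -5$ ($I = \left(-4\right) 2 + 3 = -8 + 3 = -5$)
$E{\left(F \right)} = \sqrt{21 + F}$
$m{\left(N \right)} = -6 - N$
$m{\left(39 \right)} + E{\left(I \right)} = \left(-6 - 39\right) + \sqrt{21 - 5} = \left(-6 - 39\right) + \sqrt{16} = -45 + 4 = -41$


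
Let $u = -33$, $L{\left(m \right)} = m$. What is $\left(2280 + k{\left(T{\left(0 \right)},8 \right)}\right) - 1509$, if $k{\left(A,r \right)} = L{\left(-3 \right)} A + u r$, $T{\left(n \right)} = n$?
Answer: $507$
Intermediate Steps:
$k{\left(A,r \right)} = - 33 r - 3 A$ ($k{\left(A,r \right)} = - 3 A - 33 r = - 33 r - 3 A$)
$\left(2280 + k{\left(T{\left(0 \right)},8 \right)}\right) - 1509 = \left(2280 - 264\right) - 1509 = 2016 - 1509 = 507$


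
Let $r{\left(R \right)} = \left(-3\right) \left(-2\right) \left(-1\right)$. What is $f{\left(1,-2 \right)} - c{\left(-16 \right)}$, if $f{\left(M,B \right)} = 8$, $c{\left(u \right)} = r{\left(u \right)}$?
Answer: $14$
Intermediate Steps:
$r{\left(R \right)} = -6$ ($r{\left(R \right)} = 6 \left(-1\right) = -6$)
$c{\left(u \right)} = -6$
$f{\left(1,-2 \right)} - c{\left(-16 \right)} = 8 - -6 = 8 + 6 = 14$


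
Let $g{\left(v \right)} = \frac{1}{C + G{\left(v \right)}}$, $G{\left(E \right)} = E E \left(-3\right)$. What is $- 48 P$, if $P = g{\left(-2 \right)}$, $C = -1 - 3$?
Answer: $3$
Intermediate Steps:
$C = -4$ ($C = -1 - 3 = -4$)
$G{\left(E \right)} = - 3 E^{2}$ ($G{\left(E \right)} = E^{2} \left(-3\right) = - 3 E^{2}$)
$g{\left(v \right)} = \frac{1}{-4 - 3 v^{2}}$
$P = - \frac{1}{16}$ ($P = - \frac{1}{4 + 3 \left(-2\right)^{2}} = - \frac{1}{4 + 3 \cdot 4} = - \frac{1}{4 + 12} = - \frac{1}{16} \approx -0.0625$)
$- 48 P = \left(-48\right) \left(- \frac{1}{16}\right) = 3$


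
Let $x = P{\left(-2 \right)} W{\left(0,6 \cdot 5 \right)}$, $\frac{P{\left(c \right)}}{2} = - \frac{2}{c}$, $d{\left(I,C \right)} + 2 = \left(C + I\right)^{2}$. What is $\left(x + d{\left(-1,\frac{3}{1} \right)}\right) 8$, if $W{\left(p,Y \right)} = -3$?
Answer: $-32$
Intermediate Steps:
$d{\left(I,C \right)} = -2 + \left(C + I\right)^{2}$
$P{\left(c \right)} = - \frac{4}{c}$ ($P{\left(c \right)} = 2 \left(- \frac{2}{c}\right) = - \frac{4}{c}$)
$x = -6$ ($x = - \frac{4}{-2} \left(-3\right) = \left(-4\right) \left(- \frac{1}{2}\right) \left(-3\right) = 2 \left(-3\right) = -6$)
$\left(x + d{\left(-1,\frac{3}{1} \right)}\right) 8 = \left(-6 - \left(2 - \left(\frac{3}{1} - 1\right)^{2}\right)\right) 8 = \left(-6 - \left(2 - \left(3 \cdot 1 - 1\right)^{2}\right)\right) 8 = \left(-6 - \left(2 - \left(3 - 1\right)^{2}\right)\right) 8 = \left(-6 - \left(2 - 2^{2}\right)\right) 8 = \left(-6 + \left(-2 + 4\right)\right) 8 = \left(-6 + 2\right) 8 = \left(-4\right) 8 = -32$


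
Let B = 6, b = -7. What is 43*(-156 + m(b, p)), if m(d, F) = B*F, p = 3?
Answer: -5934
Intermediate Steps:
m(d, F) = 6*F
43*(-156 + m(b, p)) = 43*(-156 + 6*3) = 43*(-156 + 18) = 43*(-138) = -5934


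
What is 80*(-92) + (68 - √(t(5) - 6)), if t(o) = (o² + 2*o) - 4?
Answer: -7297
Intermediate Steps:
t(o) = -4 + o² + 2*o
80*(-92) + (68 - √(t(5) - 6)) = 80*(-92) + (68 - √((-4 + 5² + 2*5) - 6)) = -7360 + (68 - √((-4 + 25 + 10) - 6)) = -7360 + (68 - √(31 - 6)) = -7360 + (68 - √25) = -7360 + (68 - 1*5) = -7360 + (68 - 5) = -7360 + 63 = -7297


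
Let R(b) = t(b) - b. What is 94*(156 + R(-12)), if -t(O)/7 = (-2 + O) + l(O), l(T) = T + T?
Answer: 40796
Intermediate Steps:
l(T) = 2*T
t(O) = 14 - 21*O (t(O) = -7*((-2 + O) + 2*O) = -7*(-2 + 3*O) = 14 - 21*O)
R(b) = 14 - 22*b (R(b) = (14 - 21*b) - b = 14 - 22*b)
94*(156 + R(-12)) = 94*(156 + (14 - 22*(-12))) = 94*(156 + (14 + 264)) = 94*(156 + 278) = 94*434 = 40796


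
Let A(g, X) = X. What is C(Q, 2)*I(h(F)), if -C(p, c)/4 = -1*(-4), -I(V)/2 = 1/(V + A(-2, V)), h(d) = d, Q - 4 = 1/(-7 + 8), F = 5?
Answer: 16/5 ≈ 3.2000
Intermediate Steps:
Q = 5 (Q = 4 + 1/(-7 + 8) = 4 + 1/1 = 4 + 1 = 5)
I(V) = -1/V (I(V) = -2/(V + V) = -2*1/(2*V) = -1/V)
C(p, c) = -16 (C(p, c) = -(-4)*(-4) = -4*4 = -16)
C(Q, 2)*I(h(F)) = -(-16)/5 = -16*(-1/5) = 16/5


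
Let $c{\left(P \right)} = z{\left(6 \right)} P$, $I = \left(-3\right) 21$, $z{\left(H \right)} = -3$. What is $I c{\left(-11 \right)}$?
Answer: $-2079$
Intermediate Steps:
$I = -63$
$c{\left(P \right)} = - 3 P$
$I c{\left(-11 \right)} = - 63 \left(\left(-3\right) \left(-11\right)\right) = \left(-63\right) 33 = -2079$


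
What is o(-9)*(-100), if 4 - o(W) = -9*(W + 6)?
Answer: 2300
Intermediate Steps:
o(W) = 58 + 9*W (o(W) = 4 - (-9)*(W + 6) = 4 - (-9)*(6 + W) = 4 - (-54 - 9*W) = 4 + (54 + 9*W) = 58 + 9*W)
o(-9)*(-100) = (58 + 9*(-9))*(-100) = (58 - 81)*(-100) = -23*(-100) = 2300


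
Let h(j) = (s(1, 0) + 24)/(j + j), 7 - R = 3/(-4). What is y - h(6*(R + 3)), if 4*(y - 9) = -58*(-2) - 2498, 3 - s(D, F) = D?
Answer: -151369/258 ≈ -586.70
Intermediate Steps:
s(D, F) = 3 - D
R = 31/4 (R = 7 - 3/(-4) = 7 - 3*(-1)/4 = 7 - 1*(-3/4) = 7 + 3/4 = 31/4 ≈ 7.7500)
h(j) = 13/j (h(j) = ((3 - 1*1) + 24)/(j + j) = ((3 - 1) + 24)/((2*j)) = (2 + 24)*(1/(2*j)) = 26*(1/(2*j)) = 13/j)
y = -1173/2 (y = 9 + (-58*(-2) - 2498)/4 = 9 + (116 - 2498)/4 = 9 + (1/4)*(-2382) = 9 - 1191/2 = -1173/2 ≈ -586.50)
y - h(6*(R + 3)) = -1173/2 - 13/(6*(31/4 + 3)) = -1173/2 - 13/(6*(43/4)) = -1173/2 - 13/129/2 = -1173/2 - 13*2/129 = -1173/2 - 1*26/129 = -1173/2 - 26/129 = -151369/258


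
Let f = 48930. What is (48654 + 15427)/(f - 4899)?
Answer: 64081/44031 ≈ 1.4554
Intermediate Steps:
(48654 + 15427)/(f - 4899) = (48654 + 15427)/(48930 - 4899) = 64081/44031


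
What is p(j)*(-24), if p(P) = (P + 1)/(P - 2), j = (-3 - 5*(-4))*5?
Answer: -2064/83 ≈ -24.867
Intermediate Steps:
j = 85 (j = (-3 + 20)*5 = 17*5 = 85)
p(P) = (1 + P)/(-2 + P)
p(j)*(-24) = ((1 + 85)/(-2 + 85))*(-24) = (86/83)*(-24) = -2064/83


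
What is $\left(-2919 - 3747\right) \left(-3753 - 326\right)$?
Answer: $27190614$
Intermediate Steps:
$\left(-2919 - 3747\right) \left(-3753 - 326\right) = \left(-6666\right) \left(-4079\right) = 27190614$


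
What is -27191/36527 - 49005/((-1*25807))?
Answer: 1088287498/942652289 ≈ 1.1545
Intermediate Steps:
-27191/36527 - 49005/((-1*25807)) = -27191*1/36527 - 49005/(-25807) = -27191/36527 - 49005*(-1/25807) = -27191/36527 + 49005/25807 = 1088287498/942652289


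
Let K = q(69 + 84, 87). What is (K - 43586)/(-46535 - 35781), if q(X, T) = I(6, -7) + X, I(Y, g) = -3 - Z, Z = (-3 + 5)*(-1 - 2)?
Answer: 21715/41158 ≈ 0.52760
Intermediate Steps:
Z = -6 (Z = 2*(-3) = -6)
I(Y, g) = 3 (I(Y, g) = -3 - 1*(-6) = -3 + 6 = 3)
q(X, T) = 3 + X
K = 156 (K = 3 + (69 + 84) = 3 + 153 = 156)
(K - 43586)/(-46535 - 35781) = (156 - 43586)/(-46535 - 35781) = -43430/(-82316) = -43430*(-1/82316) = 21715/41158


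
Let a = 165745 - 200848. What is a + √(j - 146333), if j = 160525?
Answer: -35103 + 4*√887 ≈ -34984.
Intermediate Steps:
a = -35103
a + √(j - 146333) = -35103 + √(160525 - 146333) = -35103 + √14192 = -35103 + 4*√887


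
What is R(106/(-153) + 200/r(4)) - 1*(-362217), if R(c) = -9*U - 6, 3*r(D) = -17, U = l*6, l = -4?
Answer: 362427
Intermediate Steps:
U = -24 (U = -4*6 = -24)
r(D) = -17/3 (r(D) = (1/3)*(-17) = -17/3)
R(c) = 210 (R(c) = -9*(-24) - 6 = 216 - 6 = 210)
R(106/(-153) + 200/r(4)) - 1*(-362217) = 210 - 1*(-362217) = 210 + 362217 = 362427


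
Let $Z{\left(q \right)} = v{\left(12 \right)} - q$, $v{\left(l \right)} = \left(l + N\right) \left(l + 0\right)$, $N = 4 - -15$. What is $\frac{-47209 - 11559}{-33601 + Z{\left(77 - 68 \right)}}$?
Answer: $\frac{29384}{16619} \approx 1.7681$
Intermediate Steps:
$N = 19$ ($N = 4 + 15 = 19$)
$v{\left(l \right)} = l \left(19 + l\right)$ ($v{\left(l \right)} = \left(l + 19\right) \left(l + 0\right) = \left(19 + l\right) l = l \left(19 + l\right)$)
$Z{\left(q \right)} = 372 - q$ ($Z{\left(q \right)} = 12 \left(19 + 12\right) - q = 12 \cdot 31 - q = 372 - q$)
$\frac{-47209 - 11559}{-33601 + Z{\left(77 - 68 \right)}} = \frac{-47209 - 11559}{-33601 + \left(372 - \left(77 - 68\right)\right)} = - \frac{58768}{-33601 + \left(372 - \left(77 - 68\right)\right)} = - \frac{58768}{-33601 + \left(372 - 9\right)} = - \frac{58768}{-33601 + 363} = - \frac{58768}{-33238} = \left(-58768\right) \left(- \frac{1}{33238}\right) = \frac{29384}{16619}$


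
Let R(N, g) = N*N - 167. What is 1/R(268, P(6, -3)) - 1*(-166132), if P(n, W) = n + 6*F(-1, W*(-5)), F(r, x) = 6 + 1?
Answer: 11904520725/71657 ≈ 1.6613e+5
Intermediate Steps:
F(r, x) = 7
P(n, W) = 42 + n (P(n, W) = n + 6*7 = n + 42 = 42 + n)
R(N, g) = -167 + N² (R(N, g) = N² - 167 = -167 + N²)
1/R(268, P(6, -3)) - 1*(-166132) = 1/(-167 + 268²) - 1*(-166132) = 1/(-167 + 71824) + 166132 = 1/71657 + 166132 = 11904520725/71657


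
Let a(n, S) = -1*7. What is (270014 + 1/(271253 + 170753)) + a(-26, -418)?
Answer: 119344714043/442006 ≈ 2.7001e+5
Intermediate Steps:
a(n, S) = -7
(270014 + 1/(271253 + 170753)) + a(-26, -418) = (270014 + 1/(271253 + 170753)) - 7 = (270014 + 1/442006) - 7 = 119347808085/442006 - 7 = 119344714043/442006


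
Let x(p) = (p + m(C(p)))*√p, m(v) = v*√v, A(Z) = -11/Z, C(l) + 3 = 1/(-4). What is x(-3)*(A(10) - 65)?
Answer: -8593*√39/80 + 1983*I*√3/10 ≈ -670.79 + 343.47*I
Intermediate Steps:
C(l) = -13/4 (C(l) = -3 + 1/(-4) = -3 + 1*(-¼) = -3 - ¼ = -13/4)
m(v) = v^(3/2)
x(p) = √p*(p - 13*I*√13/8) (x(p) = (p + (-13/4)^(3/2))*√p = (p - 13*I*√13/8)*√p = √p*(p - 13*I*√13/8))
x(-3)*(A(10) - 65) = (√(-3)*(-3 - 13*I*√13/8))*(-11/10 - 65) = ((I*√3)*(-3 - 13*I*√13/8))*(-11*⅒ - 65) = (I*√3*(-3 - 13*I*√13/8))*(-11/10 - 65) = (I*√3*(-3 - 13*I*√13/8))*(-661/10) = -661*I*√3*(-3 - 13*I*√13/8)/10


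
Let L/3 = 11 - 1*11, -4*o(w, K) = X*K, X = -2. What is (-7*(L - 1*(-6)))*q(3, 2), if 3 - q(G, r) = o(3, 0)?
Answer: -126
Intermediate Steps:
o(w, K) = K/2 (o(w, K) = -(-1)*K/2 = K/2)
q(G, r) = 3 (q(G, r) = 3 - 0/2 = 3 - 1*0 = 3 + 0 = 3)
L = 0 (L = 3*(11 - 1*11) = 3*(11 - 11) = 3*0 = 0)
(-7*(L - 1*(-6)))*q(3, 2) = -7*(0 - 1*(-6))*3 = -7*(0 + 6)*3 = -7*6*3 = -42*3 = -126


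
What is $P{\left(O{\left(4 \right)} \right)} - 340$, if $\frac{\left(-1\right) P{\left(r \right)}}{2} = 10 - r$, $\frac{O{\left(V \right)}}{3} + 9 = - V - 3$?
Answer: $-456$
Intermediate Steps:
$O{\left(V \right)} = -36 - 3 V$ ($O{\left(V \right)} = -27 + 3 \left(- V - 3\right) = -27 + 3 \left(-3 - V\right) = -27 - \left(9 + 3 V\right) = -36 - 3 V$)
$P{\left(r \right)} = -20 + 2 r$ ($P{\left(r \right)} = - 2 \left(10 - r\right) = -20 + 2 r$)
$P{\left(O{\left(4 \right)} \right)} - 340 = \left(-20 + 2 \left(-36 - 12\right)\right) - 340 = \left(-20 + 2 \left(-48\right)\right) - 340 = \left(-20 - 96\right) - 340 = -116 - 340 = -456$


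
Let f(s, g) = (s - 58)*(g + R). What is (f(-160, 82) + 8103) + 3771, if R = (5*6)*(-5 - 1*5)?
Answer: 59398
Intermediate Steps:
R = -300 (R = 30*(-5 - 5) = 30*(-10) = -300)
f(s, g) = (-300 + g)*(-58 + s) (f(s, g) = (s - 58)*(g - 300) = (-58 + s)*(-300 + g) = (-300 + g)*(-58 + s))
(f(-160, 82) + 8103) + 3771 = ((17400 - 300*(-160) - 58*82 + 82*(-160)) + 8103) + 3771 = ((17400 + 48000 - 4756 - 13120) + 8103) + 3771 = (47524 + 8103) + 3771 = 55627 + 3771 = 59398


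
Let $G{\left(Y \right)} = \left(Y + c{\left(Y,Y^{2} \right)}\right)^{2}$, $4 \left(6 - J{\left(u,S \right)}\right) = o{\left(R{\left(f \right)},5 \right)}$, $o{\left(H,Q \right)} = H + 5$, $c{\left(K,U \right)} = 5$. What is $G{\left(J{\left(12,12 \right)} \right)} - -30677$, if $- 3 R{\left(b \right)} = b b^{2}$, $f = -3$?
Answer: $\frac{122933}{4} \approx 30733.0$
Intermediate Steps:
$R{\left(b \right)} = - \frac{b^{3}}{3}$ ($R{\left(b \right)} = - \frac{b b^{2}}{3} = - \frac{b^{3}}{3}$)
$o{\left(H,Q \right)} = 5 + H$
$J{\left(u,S \right)} = \frac{5}{2}$ ($J{\left(u,S \right)} = 6 - \frac{5 - \frac{\left(-3\right)^{3}}{3}}{4} = 6 - \frac{5 - -9}{4} = 6 - \frac{5 + 9}{4} = 6 - \frac{7}{2} = \frac{5}{2}$)
$G{\left(Y \right)} = \left(5 + Y\right)^{2}$ ($G{\left(Y \right)} = \left(Y + 5\right)^{2} = \left(5 + Y\right)^{2}$)
$G{\left(J{\left(12,12 \right)} \right)} - -30677 = \left(5 + \frac{5}{2}\right)^{2} - -30677 = \left(\frac{15}{2}\right)^{2} + 30677 = \frac{225}{4} + 30677 = \frac{122933}{4}$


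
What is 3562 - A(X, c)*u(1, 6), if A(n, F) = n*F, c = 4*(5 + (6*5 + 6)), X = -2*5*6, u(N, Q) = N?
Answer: 13402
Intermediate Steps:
X = -60 (X = -10*6 = -60)
c = 164 (c = 4*(5 + (30 + 6)) = 4*(5 + 36) = 4*41 = 164)
A(n, F) = F*n
3562 - A(X, c)*u(1, 6) = 3562 - 164*(-60) = 3562 - (-9840) = 3562 - 1*(-9840) = 3562 + 9840 = 13402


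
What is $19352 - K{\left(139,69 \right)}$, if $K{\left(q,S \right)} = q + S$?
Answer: $19144$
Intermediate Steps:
$K{\left(q,S \right)} = S + q$
$19352 - K{\left(139,69 \right)} = 19352 - \left(69 + 139\right) = 19352 - 208 = 19144$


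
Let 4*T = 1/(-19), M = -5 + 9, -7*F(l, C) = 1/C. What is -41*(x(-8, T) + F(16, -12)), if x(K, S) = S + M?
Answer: -130831/798 ≈ -163.95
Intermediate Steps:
F(l, C) = -1/(7*C)
M = 4
T = -1/76 (T = (1/4)/(-19) = (1/4)*(-1/19) = -1/76 ≈ -0.013158)
x(K, S) = 4 + S (x(K, S) = S + 4 = 4 + S)
-41*(x(-8, T) + F(16, -12)) = -41*((4 - 1/76) - 1/7/(-12)) = -41*(303/76 - 1/7*(-1/12)) = -41*(303/76 + 1/84) = -41*3191/798 = -130831/798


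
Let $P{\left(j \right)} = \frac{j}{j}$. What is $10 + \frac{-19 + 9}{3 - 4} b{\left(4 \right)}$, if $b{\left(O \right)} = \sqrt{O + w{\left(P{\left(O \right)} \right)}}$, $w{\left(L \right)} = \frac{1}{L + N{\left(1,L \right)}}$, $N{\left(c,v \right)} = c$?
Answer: $10 + 15 \sqrt{2} \approx 31.213$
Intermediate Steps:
$P{\left(j \right)} = 1$
$w{\left(L \right)} = \frac{1}{1 + L}$ ($w{\left(L \right)} = \frac{1}{L + 1} = \frac{1}{1 + L}$)
$b{\left(O \right)} = \sqrt{\frac{1}{2} + O}$ ($b{\left(O \right)} = \sqrt{O + \frac{1}{1 + 1}} = \sqrt{O + \frac{1}{2}} = \sqrt{\frac{1}{2} + O}$)
$10 + \frac{-19 + 9}{3 - 4} b{\left(4 \right)} = 10 + \frac{-19 + 9}{3 - 4} \frac{\sqrt{2 + 4 \cdot 4}}{2} = 10 + - \frac{10}{-1} \frac{\sqrt{2 + 16}}{2} = 10 + \left(-10\right) \left(-1\right) \frac{\sqrt{18}}{2} = 10 + 10 \frac{3 \sqrt{2}}{2} = 10 + 15 \sqrt{2}$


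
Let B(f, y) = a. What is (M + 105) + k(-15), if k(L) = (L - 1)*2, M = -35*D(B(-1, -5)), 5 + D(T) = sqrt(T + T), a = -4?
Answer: 248 - 70*I*sqrt(2) ≈ 248.0 - 98.995*I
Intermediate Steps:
B(f, y) = -4
D(T) = -5 + sqrt(2)*sqrt(T) (D(T) = -5 + sqrt(T + T) = -5 + sqrt(2*T) = -5 + sqrt(2)*sqrt(T))
M = 175 - 70*I*sqrt(2) (M = -35*(-5 + sqrt(2)*sqrt(-4)) = -35*(-5 + sqrt(2)*(2*I)) = -35*(-5 + 2*I*sqrt(2)) = 175 - 70*I*sqrt(2) ≈ 175.0 - 98.995*I)
k(L) = -2 + 2*L (k(L) = (-1 + L)*2 = -2 + 2*L)
(M + 105) + k(-15) = ((175 - 70*I*sqrt(2)) + 105) + (-2 + 2*(-15)) = (280 - 70*I*sqrt(2)) + (-2 - 30) = (280 - 70*I*sqrt(2)) - 32 = 248 - 70*I*sqrt(2)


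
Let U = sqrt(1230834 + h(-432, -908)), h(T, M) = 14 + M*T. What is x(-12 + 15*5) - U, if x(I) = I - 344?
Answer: -281 - 8*sqrt(25361) ≈ -1555.0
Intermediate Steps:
U = 8*sqrt(25361) (U = sqrt(1230834 + (14 - 908*(-432))) = sqrt(1230834 + (14 + 392256)) = sqrt(1230834 + 392270) = sqrt(1623104) = 8*sqrt(25361) ≈ 1274.0)
x(I) = -344 + I
x(-12 + 15*5) - U = (-344 + (-12 + 15*5)) - 8*sqrt(25361) = (-344 + (-12 + 75)) - 8*sqrt(25361) = (-344 + 63) - 8*sqrt(25361) = -281 - 8*sqrt(25361)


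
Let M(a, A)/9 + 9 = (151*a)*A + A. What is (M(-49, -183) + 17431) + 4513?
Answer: 12206369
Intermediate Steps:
M(a, A) = -81 + 9*A + 1359*A*a (M(a, A) = -81 + 9*((151*a)*A + A) = -81 + 9*(151*A*a + A) = -81 + 9*(A + 151*A*a) = -81 + (9*A + 1359*A*a) = -81 + 9*A + 1359*A*a)
(M(-49, -183) + 17431) + 4513 = ((-81 + 9*(-183) + 1359*(-183)*(-49)) + 17431) + 4513 = ((-81 - 1647 + 12186153) + 17431) + 4513 = (12184425 + 17431) + 4513 = 12201856 + 4513 = 12206369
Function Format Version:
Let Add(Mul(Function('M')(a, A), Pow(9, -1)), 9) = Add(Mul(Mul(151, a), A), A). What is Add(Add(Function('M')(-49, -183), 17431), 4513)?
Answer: 12206369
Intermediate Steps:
Function('M')(a, A) = Add(-81, Mul(9, A), Mul(1359, A, a)) (Function('M')(a, A) = Add(-81, Mul(9, Add(Mul(Mul(151, a), A), A))) = Add(-81, Mul(9, Add(Mul(151, A, a), A))) = Add(-81, Mul(9, Add(A, Mul(151, A, a)))) = Add(-81, Add(Mul(9, A), Mul(1359, A, a))) = Add(-81, Mul(9, A), Mul(1359, A, a)))
Add(Add(Function('M')(-49, -183), 17431), 4513) = Add(Add(Add(-81, Mul(9, -183), Mul(1359, -183, -49)), 17431), 4513) = Add(Add(Add(-81, -1647, 12186153), 17431), 4513) = Add(Add(12184425, 17431), 4513) = Add(12201856, 4513) = 12206369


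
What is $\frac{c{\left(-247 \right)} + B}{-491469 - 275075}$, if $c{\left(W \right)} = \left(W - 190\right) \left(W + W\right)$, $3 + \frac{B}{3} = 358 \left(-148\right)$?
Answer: $- \frac{56917}{766544} \approx -0.074251$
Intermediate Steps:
$B = -158961$ ($B = -9 + 3 \cdot 358 \left(-148\right) = -9 + 3 \left(-52984\right) = -9 - 158952 = -158961$)
$c{\left(W \right)} = 2 W \left(-190 + W\right)$ ($c{\left(W \right)} = \left(W - 190\right) 2 W = \left(-190 + W\right) 2 W = 2 W \left(-190 + W\right)$)
$\frac{c{\left(-247 \right)} + B}{-491469 - 275075} = \frac{2 \left(-247\right) \left(-190 - 247\right) - 158961}{-491469 - 275075} = \frac{2 \left(-247\right) \left(-437\right) - 158961}{-766544} = \left(215878 - 158961\right) \left(- \frac{1}{766544}\right) = 56917 \left(- \frac{1}{766544}\right) = - \frac{56917}{766544}$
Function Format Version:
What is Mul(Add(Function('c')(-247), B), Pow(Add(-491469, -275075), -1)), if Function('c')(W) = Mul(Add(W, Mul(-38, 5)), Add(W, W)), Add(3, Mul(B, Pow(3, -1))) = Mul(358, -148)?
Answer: Rational(-56917, 766544) ≈ -0.074251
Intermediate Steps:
B = -158961 (B = Add(-9, Mul(3, Mul(358, -148))) = Add(-9, Mul(3, -52984)) = Add(-9, -158952) = -158961)
Function('c')(W) = Mul(2, W, Add(-190, W)) (Function('c')(W) = Mul(Add(W, -190), Mul(2, W)) = Mul(Add(-190, W), Mul(2, W)) = Mul(2, W, Add(-190, W)))
Mul(Add(Function('c')(-247), B), Pow(Add(-491469, -275075), -1)) = Mul(Add(Mul(2, -247, Add(-190, -247)), -158961), Pow(Add(-491469, -275075), -1)) = Mul(Add(Mul(2, -247, -437), -158961), Pow(-766544, -1)) = Mul(Add(215878, -158961), Rational(-1, 766544)) = Mul(56917, Rational(-1, 766544)) = Rational(-56917, 766544)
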